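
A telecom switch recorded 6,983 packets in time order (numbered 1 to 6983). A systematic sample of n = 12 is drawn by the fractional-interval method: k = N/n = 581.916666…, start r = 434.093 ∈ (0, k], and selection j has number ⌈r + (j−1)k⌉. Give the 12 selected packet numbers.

j=1: r + 0k = 434.093 → ⌈·⌉ = 435
j=2: r + 1k = 1016.009666… → ⌈·⌉ = 1017
j=3: r + 2k = 1597.926333… → ⌈·⌉ = 1598
j=4: r + 3k = 2179.843 → ⌈·⌉ = 2180
j=5: r + 4k = 2761.759666… → ⌈·⌉ = 2762
j=6: r + 5k = 3343.676333… → ⌈·⌉ = 3344
j=7: r + 6k = 3925.593 → ⌈·⌉ = 3926
j=8: r + 7k = 4507.509666… → ⌈·⌉ = 4508
j=9: r + 8k = 5089.426333… → ⌈·⌉ = 5090
j=10: r + 9k = 5671.343 → ⌈·⌉ = 5672
j=11: r + 10k = 6253.259666… → ⌈·⌉ = 6254
j=12: r + 11k = 6835.176333… → ⌈·⌉ = 6836

435, 1017, 1598, 2180, 2762, 3344, 3926, 4508, 5090, 5672, 6254, 6836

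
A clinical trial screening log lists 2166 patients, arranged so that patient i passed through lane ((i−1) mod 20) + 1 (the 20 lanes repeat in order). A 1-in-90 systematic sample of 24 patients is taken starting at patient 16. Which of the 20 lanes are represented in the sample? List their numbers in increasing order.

6, 16

Consecutive selections differ by k = 90, so their lane numbers differ by 90 mod 20 = 10.
gcd(90, 20) = 10, so the sample visits 20/10 = 2 distinct residues mod 20.
Start 16 is lane 16; the lanes hit are 6, 16.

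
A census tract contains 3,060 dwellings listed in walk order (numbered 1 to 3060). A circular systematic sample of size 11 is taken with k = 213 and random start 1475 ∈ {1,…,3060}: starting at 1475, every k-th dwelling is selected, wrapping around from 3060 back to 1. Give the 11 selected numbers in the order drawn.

1475, 1688, 1901, 2114, 2327, 2540, 2753, 2966, 119, 332, 545

Selection 1: 1475
Selection 2: 1475 + 213 = 1688
Selection 3: 1688 + 213 = 1901
Selection 4: 1901 + 213 = 2114
Selection 5: 2114 + 213 = 2327
Selection 6: 2327 + 213 = 2540
Selection 7: 2540 + 213 = 2753
Selection 8: 2753 + 213 = 2966
Selection 9: 2966 + 213 = 3179 → 3179 − 3060 = 119
Selection 10: 119 + 213 = 332
Selection 11: 332 + 213 = 545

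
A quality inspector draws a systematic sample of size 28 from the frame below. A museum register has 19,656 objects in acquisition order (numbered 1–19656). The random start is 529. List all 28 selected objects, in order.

529, 1231, 1933, 2635, 3337, 4039, 4741, 5443, 6145, 6847, 7549, 8251, 8953, 9655, 10357, 11059, 11761, 12463, 13165, 13867, 14569, 15271, 15973, 16675, 17377, 18079, 18781, 19483

k = N/n = 19656/28 = 702
object 1: 529
object 2: 529 + 702 = 1231
object 3: 1231 + 702 = 1933
object 4: 1933 + 702 = 2635
object 5: 2635 + 702 = 3337
object 6: 3337 + 702 = 4039
object 7: 4039 + 702 = 4741
object 8: 4741 + 702 = 5443
object 9: 5443 + 702 = 6145
object 10: 6145 + 702 = 6847
object 11: 6847 + 702 = 7549
object 12: 7549 + 702 = 8251
object 13: 8251 + 702 = 8953
object 14: 8953 + 702 = 9655
object 15: 9655 + 702 = 10357
object 16: 10357 + 702 = 11059
object 17: 11059 + 702 = 11761
object 18: 11761 + 702 = 12463
object 19: 12463 + 702 = 13165
object 20: 13165 + 702 = 13867
object 21: 13867 + 702 = 14569
object 22: 14569 + 702 = 15271
object 23: 15271 + 702 = 15973
object 24: 15973 + 702 = 16675
object 25: 16675 + 702 = 17377
object 26: 17377 + 702 = 18079
object 27: 18079 + 702 = 18781
object 28: 18781 + 702 = 19483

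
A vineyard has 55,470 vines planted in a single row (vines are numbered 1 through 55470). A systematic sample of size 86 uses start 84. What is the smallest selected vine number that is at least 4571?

k = 55470/86 = 645
Steps past start: ⌈(4571 − 84)/645⌉ = ⌈4487/645⌉ = 7
Selected vine: 84 + 7×645 = 4599

4599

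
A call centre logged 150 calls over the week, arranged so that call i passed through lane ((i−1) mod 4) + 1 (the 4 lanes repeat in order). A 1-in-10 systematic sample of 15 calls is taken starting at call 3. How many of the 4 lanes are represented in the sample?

Consecutive selections differ by k = 10, so their lane numbers differ by 10 mod 4 = 2.
gcd(10, 4) = 2, so the sample visits 4/2 = 2 distinct residues mod 4.
Start 3 is lane 3; the lanes hit are 1, 3.

2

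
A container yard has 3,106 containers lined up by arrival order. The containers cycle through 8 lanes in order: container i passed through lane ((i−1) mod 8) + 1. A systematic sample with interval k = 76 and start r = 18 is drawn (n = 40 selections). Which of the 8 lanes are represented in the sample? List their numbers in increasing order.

Consecutive selections differ by k = 76, so their lane numbers differ by 76 mod 8 = 4.
gcd(76, 8) = 4, so the sample visits 8/4 = 2 distinct residues mod 8.
Start 18 is lane 2; the lanes hit are 2, 6.

2, 6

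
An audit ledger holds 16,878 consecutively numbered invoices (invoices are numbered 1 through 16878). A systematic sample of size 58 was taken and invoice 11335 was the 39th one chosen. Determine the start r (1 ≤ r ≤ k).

277

k = 16878/58 = 291
r = 11335 − (39−1)×291 = 11335 − 11058 = 277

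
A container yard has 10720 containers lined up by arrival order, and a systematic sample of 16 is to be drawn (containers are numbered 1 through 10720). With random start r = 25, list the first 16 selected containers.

25, 695, 1365, 2035, 2705, 3375, 4045, 4715, 5385, 6055, 6725, 7395, 8065, 8735, 9405, 10075

k = N/n = 10720/16 = 670
container 1: 25
container 2: 25 + 670 = 695
container 3: 695 + 670 = 1365
container 4: 1365 + 670 = 2035
container 5: 2035 + 670 = 2705
container 6: 2705 + 670 = 3375
container 7: 3375 + 670 = 4045
container 8: 4045 + 670 = 4715
container 9: 4715 + 670 = 5385
container 10: 5385 + 670 = 6055
container 11: 6055 + 670 = 6725
container 12: 6725 + 670 = 7395
container 13: 7395 + 670 = 8065
container 14: 8065 + 670 = 8735
container 15: 8735 + 670 = 9405
container 16: 9405 + 670 = 10075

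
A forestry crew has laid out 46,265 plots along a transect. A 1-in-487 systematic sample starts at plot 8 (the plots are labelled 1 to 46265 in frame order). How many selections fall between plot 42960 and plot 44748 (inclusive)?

3

k = 487
First selection ≥ 42960: 8 + ⌈(42960−8)/487⌉·487 = 8 + 89×487 = 43351
Last selection ≤ 44748: 8 + ⌊(44748−8)/487⌋·487 = 8 + 91×487 = 44325
Count = 91 − 89 + 1 = 3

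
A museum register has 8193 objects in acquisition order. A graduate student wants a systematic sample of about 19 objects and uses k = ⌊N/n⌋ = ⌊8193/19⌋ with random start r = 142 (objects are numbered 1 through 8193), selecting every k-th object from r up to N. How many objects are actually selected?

19

k = ⌊8193/19⌋ = 431
Achieved size = ⌊(8193 − 142)/431⌋ + 1 = ⌊8051/431⌋ + 1 = 18 + 1 = 19
(last selection: 142 + 18×431 = 7900 ≤ 8193; next would be 8331 > 8193)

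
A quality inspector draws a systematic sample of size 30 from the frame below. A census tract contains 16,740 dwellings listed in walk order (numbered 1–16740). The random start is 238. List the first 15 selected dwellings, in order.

k = N/n = 16740/30 = 558
dwelling 1: 238
dwelling 2: 238 + 558 = 796
dwelling 3: 796 + 558 = 1354
dwelling 4: 1354 + 558 = 1912
dwelling 5: 1912 + 558 = 2470
dwelling 6: 2470 + 558 = 3028
dwelling 7: 3028 + 558 = 3586
dwelling 8: 3586 + 558 = 4144
dwelling 9: 4144 + 558 = 4702
dwelling 10: 4702 + 558 = 5260
dwelling 11: 5260 + 558 = 5818
dwelling 12: 5818 + 558 = 6376
dwelling 13: 6376 + 558 = 6934
dwelling 14: 6934 + 558 = 7492
dwelling 15: 7492 + 558 = 8050

238, 796, 1354, 1912, 2470, 3028, 3586, 4144, 4702, 5260, 5818, 6376, 6934, 7492, 8050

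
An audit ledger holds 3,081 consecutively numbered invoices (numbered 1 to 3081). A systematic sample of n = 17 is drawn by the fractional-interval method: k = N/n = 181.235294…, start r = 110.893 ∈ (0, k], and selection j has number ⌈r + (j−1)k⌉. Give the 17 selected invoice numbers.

j=1: r + 0k = 110.893 → ⌈·⌉ = 111
j=2: r + 1k = 292.128294… → ⌈·⌉ = 293
j=3: r + 2k = 473.363588… → ⌈·⌉ = 474
j=4: r + 3k = 654.598882… → ⌈·⌉ = 655
j=5: r + 4k = 835.834176… → ⌈·⌉ = 836
j=6: r + 5k = 1017.069470… → ⌈·⌉ = 1018
j=7: r + 6k = 1198.304764… → ⌈·⌉ = 1199
j=8: r + 7k = 1379.540058… → ⌈·⌉ = 1380
j=9: r + 8k = 1560.775352… → ⌈·⌉ = 1561
j=10: r + 9k = 1742.010647… → ⌈·⌉ = 1743
j=11: r + 10k = 1923.245941… → ⌈·⌉ = 1924
j=12: r + 11k = 2104.481235… → ⌈·⌉ = 2105
j=13: r + 12k = 2285.716529… → ⌈·⌉ = 2286
j=14: r + 13k = 2466.951823… → ⌈·⌉ = 2467
j=15: r + 14k = 2648.187117… → ⌈·⌉ = 2649
j=16: r + 15k = 2829.422411… → ⌈·⌉ = 2830
j=17: r + 16k = 3010.657705… → ⌈·⌉ = 3011

111, 293, 474, 655, 836, 1018, 1199, 1380, 1561, 1743, 1924, 2105, 2286, 2467, 2649, 2830, 3011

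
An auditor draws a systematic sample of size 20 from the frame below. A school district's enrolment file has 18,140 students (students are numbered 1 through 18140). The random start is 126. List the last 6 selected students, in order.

k = N/n = 18140/20 = 907
15th selection = 126 + 14×907 = 12824
16th: 12824 + 907 = 13731
17th: 13731 + 907 = 14638
18th: 14638 + 907 = 15545
19th: 15545 + 907 = 16452
20th: 16452 + 907 = 17359

12824, 13731, 14638, 15545, 16452, 17359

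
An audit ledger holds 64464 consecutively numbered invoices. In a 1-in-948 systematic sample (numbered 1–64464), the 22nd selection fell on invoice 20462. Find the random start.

554

k = 948
r = 20462 − (22−1)×948 = 20462 − 19908 = 554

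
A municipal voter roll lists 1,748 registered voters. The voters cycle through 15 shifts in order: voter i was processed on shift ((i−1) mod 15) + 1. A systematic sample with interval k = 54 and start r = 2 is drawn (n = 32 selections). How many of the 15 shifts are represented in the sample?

Consecutive selections differ by k = 54, so their shift numbers differ by 54 mod 15 = 9.
gcd(54, 15) = 3, so the sample visits 15/3 = 5 distinct residues mod 15.
Start 2 is shift 2; the shifts hit are 2, 5, 8, 11, 14.

5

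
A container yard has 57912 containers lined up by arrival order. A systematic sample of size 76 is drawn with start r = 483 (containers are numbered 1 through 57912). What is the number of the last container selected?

k = 57912/76 = 762
76th selection = r + (76−1)·k = 483 + 75×762 = 483 + 57150 = 57633

57633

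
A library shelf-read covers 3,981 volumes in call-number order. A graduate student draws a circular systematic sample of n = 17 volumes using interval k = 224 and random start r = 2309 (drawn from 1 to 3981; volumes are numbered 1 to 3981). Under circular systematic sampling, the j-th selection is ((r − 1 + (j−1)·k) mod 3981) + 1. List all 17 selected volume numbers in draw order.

Selection 1: 2309
Selection 2: 2309 + 224 = 2533
Selection 3: 2533 + 224 = 2757
Selection 4: 2757 + 224 = 2981
Selection 5: 2981 + 224 = 3205
Selection 6: 3205 + 224 = 3429
Selection 7: 3429 + 224 = 3653
Selection 8: 3653 + 224 = 3877
Selection 9: 3877 + 224 = 4101 → 4101 − 3981 = 120
Selection 10: 120 + 224 = 344
Selection 11: 344 + 224 = 568
Selection 12: 568 + 224 = 792
Selection 13: 792 + 224 = 1016
Selection 14: 1016 + 224 = 1240
Selection 15: 1240 + 224 = 1464
Selection 16: 1464 + 224 = 1688
Selection 17: 1688 + 224 = 1912

2309, 2533, 2757, 2981, 3205, 3429, 3653, 3877, 120, 344, 568, 792, 1016, 1240, 1464, 1688, 1912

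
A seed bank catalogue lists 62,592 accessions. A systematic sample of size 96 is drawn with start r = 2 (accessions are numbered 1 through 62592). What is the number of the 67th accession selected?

43034

k = 62592/96 = 652
67th selection = r + (67−1)·k = 2 + 66×652 = 2 + 43032 = 43034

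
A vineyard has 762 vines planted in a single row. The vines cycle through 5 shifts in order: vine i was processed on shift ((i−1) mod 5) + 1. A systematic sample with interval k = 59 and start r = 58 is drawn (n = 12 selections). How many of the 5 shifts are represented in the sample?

Consecutive selections differ by k = 59, so their shift numbers differ by 59 mod 5 = 4.
gcd(59, 5) = 1, so the sample visits 5/1 = 5 distinct residues mod 5.
Start 58 is shift 3; the shifts hit are 1, 2, 3, 4, 5.

5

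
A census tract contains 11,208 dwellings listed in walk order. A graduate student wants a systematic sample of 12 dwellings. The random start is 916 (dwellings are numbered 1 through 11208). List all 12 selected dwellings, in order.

k = N/n = 11208/12 = 934
dwelling 1: 916
dwelling 2: 916 + 934 = 1850
dwelling 3: 1850 + 934 = 2784
dwelling 4: 2784 + 934 = 3718
dwelling 5: 3718 + 934 = 4652
dwelling 6: 4652 + 934 = 5586
dwelling 7: 5586 + 934 = 6520
dwelling 8: 6520 + 934 = 7454
dwelling 9: 7454 + 934 = 8388
dwelling 10: 8388 + 934 = 9322
dwelling 11: 9322 + 934 = 10256
dwelling 12: 10256 + 934 = 11190

916, 1850, 2784, 3718, 4652, 5586, 6520, 7454, 8388, 9322, 10256, 11190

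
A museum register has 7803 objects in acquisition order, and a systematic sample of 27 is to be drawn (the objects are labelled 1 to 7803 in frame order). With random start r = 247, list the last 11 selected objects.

4871, 5160, 5449, 5738, 6027, 6316, 6605, 6894, 7183, 7472, 7761

k = N/n = 7803/27 = 289
17th selection = 247 + 16×289 = 4871
18th: 4871 + 289 = 5160
19th: 5160 + 289 = 5449
20th: 5449 + 289 = 5738
21st: 5738 + 289 = 6027
22nd: 6027 + 289 = 6316
23rd: 6316 + 289 = 6605
24th: 6605 + 289 = 6894
25th: 6894 + 289 = 7183
26th: 7183 + 289 = 7472
27th: 7472 + 289 = 7761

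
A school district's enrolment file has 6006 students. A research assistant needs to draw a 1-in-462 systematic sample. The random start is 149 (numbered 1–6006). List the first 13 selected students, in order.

149, 611, 1073, 1535, 1997, 2459, 2921, 3383, 3845, 4307, 4769, 5231, 5693

student 1: 149
student 2: 149 + 462 = 611
student 3: 611 + 462 = 1073
student 4: 1073 + 462 = 1535
student 5: 1535 + 462 = 1997
student 6: 1997 + 462 = 2459
student 7: 2459 + 462 = 2921
student 8: 2921 + 462 = 3383
student 9: 3383 + 462 = 3845
student 10: 3845 + 462 = 4307
student 11: 4307 + 462 = 4769
student 12: 4769 + 462 = 5231
student 13: 5231 + 462 = 5693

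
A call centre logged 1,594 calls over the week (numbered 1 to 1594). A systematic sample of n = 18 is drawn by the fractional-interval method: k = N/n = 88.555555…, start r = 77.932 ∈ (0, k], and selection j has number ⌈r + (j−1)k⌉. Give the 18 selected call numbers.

j=1: r + 0k = 77.932 → ⌈·⌉ = 78
j=2: r + 1k = 166.487555… → ⌈·⌉ = 167
j=3: r + 2k = 255.043111… → ⌈·⌉ = 256
j=4: r + 3k = 343.598666… → ⌈·⌉ = 344
j=5: r + 4k = 432.154222… → ⌈·⌉ = 433
j=6: r + 5k = 520.709777… → ⌈·⌉ = 521
j=7: r + 6k = 609.265333… → ⌈·⌉ = 610
j=8: r + 7k = 697.820888… → ⌈·⌉ = 698
j=9: r + 8k = 786.376444… → ⌈·⌉ = 787
j=10: r + 9k = 874.932 → ⌈·⌉ = 875
j=11: r + 10k = 963.487555… → ⌈·⌉ = 964
j=12: r + 11k = 1052.043111… → ⌈·⌉ = 1053
j=13: r + 12k = 1140.598666… → ⌈·⌉ = 1141
j=14: r + 13k = 1229.154222… → ⌈·⌉ = 1230
j=15: r + 14k = 1317.709777… → ⌈·⌉ = 1318
j=16: r + 15k = 1406.265333… → ⌈·⌉ = 1407
j=17: r + 16k = 1494.820888… → ⌈·⌉ = 1495
j=18: r + 17k = 1583.376444… → ⌈·⌉ = 1584

78, 167, 256, 344, 433, 521, 610, 698, 787, 875, 964, 1053, 1141, 1230, 1318, 1407, 1495, 1584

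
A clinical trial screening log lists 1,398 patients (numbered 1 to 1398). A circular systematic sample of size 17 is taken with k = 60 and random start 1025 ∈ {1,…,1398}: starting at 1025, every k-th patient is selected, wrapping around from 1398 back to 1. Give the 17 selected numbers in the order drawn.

1025, 1085, 1145, 1205, 1265, 1325, 1385, 47, 107, 167, 227, 287, 347, 407, 467, 527, 587

Selection 1: 1025
Selection 2: 1025 + 60 = 1085
Selection 3: 1085 + 60 = 1145
Selection 4: 1145 + 60 = 1205
Selection 5: 1205 + 60 = 1265
Selection 6: 1265 + 60 = 1325
Selection 7: 1325 + 60 = 1385
Selection 8: 1385 + 60 = 1445 → 1445 − 1398 = 47
Selection 9: 47 + 60 = 107
Selection 10: 107 + 60 = 167
Selection 11: 167 + 60 = 227
Selection 12: 227 + 60 = 287
Selection 13: 287 + 60 = 347
Selection 14: 347 + 60 = 407
Selection 15: 407 + 60 = 467
Selection 16: 467 + 60 = 527
Selection 17: 527 + 60 = 587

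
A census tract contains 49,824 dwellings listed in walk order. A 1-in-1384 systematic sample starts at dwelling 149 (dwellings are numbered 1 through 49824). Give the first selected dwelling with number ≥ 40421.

41669

k = 1384
Steps past start: ⌈(40421 − 149)/1384⌉ = ⌈40272/1384⌉ = 30
Selected dwelling: 149 + 30×1384 = 41669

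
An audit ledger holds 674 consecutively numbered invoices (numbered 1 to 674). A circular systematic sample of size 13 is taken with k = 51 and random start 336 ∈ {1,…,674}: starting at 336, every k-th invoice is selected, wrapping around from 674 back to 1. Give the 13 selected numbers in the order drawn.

Selection 1: 336
Selection 2: 336 + 51 = 387
Selection 3: 387 + 51 = 438
Selection 4: 438 + 51 = 489
Selection 5: 489 + 51 = 540
Selection 6: 540 + 51 = 591
Selection 7: 591 + 51 = 642
Selection 8: 642 + 51 = 693 → 693 − 674 = 19
Selection 9: 19 + 51 = 70
Selection 10: 70 + 51 = 121
Selection 11: 121 + 51 = 172
Selection 12: 172 + 51 = 223
Selection 13: 223 + 51 = 274

336, 387, 438, 489, 540, 591, 642, 19, 70, 121, 172, 223, 274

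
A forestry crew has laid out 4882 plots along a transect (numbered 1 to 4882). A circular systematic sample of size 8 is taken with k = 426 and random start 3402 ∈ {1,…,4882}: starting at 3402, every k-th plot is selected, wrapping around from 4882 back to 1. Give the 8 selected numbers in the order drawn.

Selection 1: 3402
Selection 2: 3402 + 426 = 3828
Selection 3: 3828 + 426 = 4254
Selection 4: 4254 + 426 = 4680
Selection 5: 4680 + 426 = 5106 → 5106 − 4882 = 224
Selection 6: 224 + 426 = 650
Selection 7: 650 + 426 = 1076
Selection 8: 1076 + 426 = 1502

3402, 3828, 4254, 4680, 224, 650, 1076, 1502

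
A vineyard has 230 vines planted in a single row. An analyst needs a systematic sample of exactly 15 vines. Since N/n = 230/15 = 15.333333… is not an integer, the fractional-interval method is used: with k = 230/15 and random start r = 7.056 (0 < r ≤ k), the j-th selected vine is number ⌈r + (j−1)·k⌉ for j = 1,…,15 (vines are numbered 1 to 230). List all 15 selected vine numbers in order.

8, 23, 38, 54, 69, 84, 100, 115, 130, 146, 161, 176, 192, 207, 222

j=1: r + 0k = 7.056 → ⌈·⌉ = 8
j=2: r + 1k = 22.389333… → ⌈·⌉ = 23
j=3: r + 2k = 37.722666… → ⌈·⌉ = 38
j=4: r + 3k = 53.056 → ⌈·⌉ = 54
j=5: r + 4k = 68.389333… → ⌈·⌉ = 69
j=6: r + 5k = 83.722666… → ⌈·⌉ = 84
j=7: r + 6k = 99.056 → ⌈·⌉ = 100
j=8: r + 7k = 114.389333… → ⌈·⌉ = 115
j=9: r + 8k = 129.722666… → ⌈·⌉ = 130
j=10: r + 9k = 145.056 → ⌈·⌉ = 146
j=11: r + 10k = 160.389333… → ⌈·⌉ = 161
j=12: r + 11k = 175.722666… → ⌈·⌉ = 176
j=13: r + 12k = 191.056 → ⌈·⌉ = 192
j=14: r + 13k = 206.389333… → ⌈·⌉ = 207
j=15: r + 14k = 221.722666… → ⌈·⌉ = 222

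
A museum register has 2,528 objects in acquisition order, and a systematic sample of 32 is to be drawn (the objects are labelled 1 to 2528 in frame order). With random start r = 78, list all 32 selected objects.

k = N/n = 2528/32 = 79
object 1: 78
object 2: 78 + 79 = 157
object 3: 157 + 79 = 236
object 4: 236 + 79 = 315
object 5: 315 + 79 = 394
object 6: 394 + 79 = 473
object 7: 473 + 79 = 552
object 8: 552 + 79 = 631
object 9: 631 + 79 = 710
object 10: 710 + 79 = 789
object 11: 789 + 79 = 868
object 12: 868 + 79 = 947
object 13: 947 + 79 = 1026
object 14: 1026 + 79 = 1105
object 15: 1105 + 79 = 1184
object 16: 1184 + 79 = 1263
object 17: 1263 + 79 = 1342
object 18: 1342 + 79 = 1421
object 19: 1421 + 79 = 1500
object 20: 1500 + 79 = 1579
object 21: 1579 + 79 = 1658
object 22: 1658 + 79 = 1737
object 23: 1737 + 79 = 1816
object 24: 1816 + 79 = 1895
object 25: 1895 + 79 = 1974
object 26: 1974 + 79 = 2053
object 27: 2053 + 79 = 2132
object 28: 2132 + 79 = 2211
object 29: 2211 + 79 = 2290
object 30: 2290 + 79 = 2369
object 31: 2369 + 79 = 2448
object 32: 2448 + 79 = 2527

78, 157, 236, 315, 394, 473, 552, 631, 710, 789, 868, 947, 1026, 1105, 1184, 1263, 1342, 1421, 1500, 1579, 1658, 1737, 1816, 1895, 1974, 2053, 2132, 2211, 2290, 2369, 2448, 2527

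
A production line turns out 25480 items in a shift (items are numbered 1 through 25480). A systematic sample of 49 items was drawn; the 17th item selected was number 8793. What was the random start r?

k = 25480/49 = 520
r = 8793 − (17−1)×520 = 8793 − 8320 = 473

473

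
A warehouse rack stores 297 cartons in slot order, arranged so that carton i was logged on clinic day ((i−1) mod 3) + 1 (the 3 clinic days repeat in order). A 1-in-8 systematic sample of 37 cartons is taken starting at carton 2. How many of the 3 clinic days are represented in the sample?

3

Consecutive selections differ by k = 8, so their clinic day numbers differ by 8 mod 3 = 2.
gcd(8, 3) = 1, so the sample visits 3/1 = 3 distinct residues mod 3.
Start 2 is clinic day 2; the clinic days hit are 1, 2, 3.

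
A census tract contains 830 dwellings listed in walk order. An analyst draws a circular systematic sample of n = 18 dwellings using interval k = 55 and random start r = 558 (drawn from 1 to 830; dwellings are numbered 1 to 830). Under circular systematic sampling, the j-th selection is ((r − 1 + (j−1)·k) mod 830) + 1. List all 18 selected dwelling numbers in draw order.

558, 613, 668, 723, 778, 3, 58, 113, 168, 223, 278, 333, 388, 443, 498, 553, 608, 663

Selection 1: 558
Selection 2: 558 + 55 = 613
Selection 3: 613 + 55 = 668
Selection 4: 668 + 55 = 723
Selection 5: 723 + 55 = 778
Selection 6: 778 + 55 = 833 → 833 − 830 = 3
Selection 7: 3 + 55 = 58
Selection 8: 58 + 55 = 113
Selection 9: 113 + 55 = 168
Selection 10: 168 + 55 = 223
Selection 11: 223 + 55 = 278
Selection 12: 278 + 55 = 333
Selection 13: 333 + 55 = 388
Selection 14: 388 + 55 = 443
Selection 15: 443 + 55 = 498
Selection 16: 498 + 55 = 553
Selection 17: 553 + 55 = 608
Selection 18: 608 + 55 = 663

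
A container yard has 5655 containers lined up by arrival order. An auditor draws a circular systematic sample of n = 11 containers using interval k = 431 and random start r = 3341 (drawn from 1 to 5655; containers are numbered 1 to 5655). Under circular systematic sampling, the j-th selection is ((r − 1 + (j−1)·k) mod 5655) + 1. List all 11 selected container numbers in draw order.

3341, 3772, 4203, 4634, 5065, 5496, 272, 703, 1134, 1565, 1996

Selection 1: 3341
Selection 2: 3341 + 431 = 3772
Selection 3: 3772 + 431 = 4203
Selection 4: 4203 + 431 = 4634
Selection 5: 4634 + 431 = 5065
Selection 6: 5065 + 431 = 5496
Selection 7: 5496 + 431 = 5927 → 5927 − 5655 = 272
Selection 8: 272 + 431 = 703
Selection 9: 703 + 431 = 1134
Selection 10: 1134 + 431 = 1565
Selection 11: 1565 + 431 = 1996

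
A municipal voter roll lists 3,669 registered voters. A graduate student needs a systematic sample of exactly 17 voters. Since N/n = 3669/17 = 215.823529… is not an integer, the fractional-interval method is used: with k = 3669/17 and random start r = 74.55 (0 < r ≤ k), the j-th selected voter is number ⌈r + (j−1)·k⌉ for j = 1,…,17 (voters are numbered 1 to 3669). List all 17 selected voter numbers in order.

75, 291, 507, 723, 938, 1154, 1370, 1586, 1802, 2017, 2233, 2449, 2665, 2881, 3097, 3312, 3528

j=1: r + 0k = 74.55 → ⌈·⌉ = 75
j=2: r + 1k = 290.373529… → ⌈·⌉ = 291
j=3: r + 2k = 506.197058… → ⌈·⌉ = 507
j=4: r + 3k = 722.020588… → ⌈·⌉ = 723
j=5: r + 4k = 937.844117… → ⌈·⌉ = 938
j=6: r + 5k = 1153.667647… → ⌈·⌉ = 1154
j=7: r + 6k = 1369.491176… → ⌈·⌉ = 1370
j=8: r + 7k = 1585.314705… → ⌈·⌉ = 1586
j=9: r + 8k = 1801.138235… → ⌈·⌉ = 1802
j=10: r + 9k = 2016.961764… → ⌈·⌉ = 2017
j=11: r + 10k = 2232.785294… → ⌈·⌉ = 2233
j=12: r + 11k = 2448.608823… → ⌈·⌉ = 2449
j=13: r + 12k = 2664.432352… → ⌈·⌉ = 2665
j=14: r + 13k = 2880.255882… → ⌈·⌉ = 2881
j=15: r + 14k = 3096.079411… → ⌈·⌉ = 3097
j=16: r + 15k = 3311.902941… → ⌈·⌉ = 3312
j=17: r + 16k = 3527.726470… → ⌈·⌉ = 3528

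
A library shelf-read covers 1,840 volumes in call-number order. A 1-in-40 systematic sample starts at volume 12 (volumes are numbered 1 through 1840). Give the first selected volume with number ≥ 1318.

1332

k = 40
Steps past start: ⌈(1318 − 12)/40⌉ = ⌈1306/40⌉ = 33
Selected volume: 12 + 33×40 = 1332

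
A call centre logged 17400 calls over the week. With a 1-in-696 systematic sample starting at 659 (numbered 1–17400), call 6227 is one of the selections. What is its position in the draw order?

k = 696
position = (6227 − 659)/696 + 1 = 5568/696 + 1 = 8 + 1 = 9

9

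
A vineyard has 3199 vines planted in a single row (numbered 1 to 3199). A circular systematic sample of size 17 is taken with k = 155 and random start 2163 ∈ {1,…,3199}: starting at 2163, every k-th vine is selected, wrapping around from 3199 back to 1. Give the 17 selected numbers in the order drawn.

2163, 2318, 2473, 2628, 2783, 2938, 3093, 49, 204, 359, 514, 669, 824, 979, 1134, 1289, 1444

Selection 1: 2163
Selection 2: 2163 + 155 = 2318
Selection 3: 2318 + 155 = 2473
Selection 4: 2473 + 155 = 2628
Selection 5: 2628 + 155 = 2783
Selection 6: 2783 + 155 = 2938
Selection 7: 2938 + 155 = 3093
Selection 8: 3093 + 155 = 3248 → 3248 − 3199 = 49
Selection 9: 49 + 155 = 204
Selection 10: 204 + 155 = 359
Selection 11: 359 + 155 = 514
Selection 12: 514 + 155 = 669
Selection 13: 669 + 155 = 824
Selection 14: 824 + 155 = 979
Selection 15: 979 + 155 = 1134
Selection 16: 1134 + 155 = 1289
Selection 17: 1289 + 155 = 1444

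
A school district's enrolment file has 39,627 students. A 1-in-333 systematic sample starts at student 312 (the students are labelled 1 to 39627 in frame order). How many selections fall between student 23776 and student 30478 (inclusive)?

k = 333
First selection ≥ 23776: 312 + ⌈(23776−312)/333⌉·333 = 312 + 71×333 = 23955
Last selection ≤ 30478: 312 + ⌊(30478−312)/333⌋·333 = 312 + 90×333 = 30282
Count = 90 − 71 + 1 = 20

20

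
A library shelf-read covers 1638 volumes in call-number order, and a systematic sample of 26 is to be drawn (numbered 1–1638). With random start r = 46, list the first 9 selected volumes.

46, 109, 172, 235, 298, 361, 424, 487, 550

k = N/n = 1638/26 = 63
volume 1: 46
volume 2: 46 + 63 = 109
volume 3: 109 + 63 = 172
volume 4: 172 + 63 = 235
volume 5: 235 + 63 = 298
volume 6: 298 + 63 = 361
volume 7: 361 + 63 = 424
volume 8: 424 + 63 = 487
volume 9: 487 + 63 = 550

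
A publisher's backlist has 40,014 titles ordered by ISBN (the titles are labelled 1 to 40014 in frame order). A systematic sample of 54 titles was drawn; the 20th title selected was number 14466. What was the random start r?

k = 40014/54 = 741
r = 14466 − (20−1)×741 = 14466 − 14079 = 387

387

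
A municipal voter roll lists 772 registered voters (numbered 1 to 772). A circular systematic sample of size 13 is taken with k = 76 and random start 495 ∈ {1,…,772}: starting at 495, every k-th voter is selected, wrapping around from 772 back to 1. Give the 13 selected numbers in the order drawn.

Selection 1: 495
Selection 2: 495 + 76 = 571
Selection 3: 571 + 76 = 647
Selection 4: 647 + 76 = 723
Selection 5: 723 + 76 = 799 → 799 − 772 = 27
Selection 6: 27 + 76 = 103
Selection 7: 103 + 76 = 179
Selection 8: 179 + 76 = 255
Selection 9: 255 + 76 = 331
Selection 10: 331 + 76 = 407
Selection 11: 407 + 76 = 483
Selection 12: 483 + 76 = 559
Selection 13: 559 + 76 = 635

495, 571, 647, 723, 27, 103, 179, 255, 331, 407, 483, 559, 635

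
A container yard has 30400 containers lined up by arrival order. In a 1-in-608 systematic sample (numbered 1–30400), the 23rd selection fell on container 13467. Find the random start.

91

k = 608
r = 13467 − (23−1)×608 = 13467 − 13376 = 91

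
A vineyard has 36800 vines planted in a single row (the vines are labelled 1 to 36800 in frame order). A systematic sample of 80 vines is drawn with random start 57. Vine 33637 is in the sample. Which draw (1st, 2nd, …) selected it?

74

k = 36800/80 = 460
position = (33637 − 57)/460 + 1 = 33580/460 + 1 = 73 + 1 = 74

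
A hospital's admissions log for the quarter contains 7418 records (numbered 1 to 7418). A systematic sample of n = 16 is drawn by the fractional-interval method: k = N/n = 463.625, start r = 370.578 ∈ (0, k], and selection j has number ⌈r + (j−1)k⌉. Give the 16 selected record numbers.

j=1: r + 0k = 370.578 → ⌈·⌉ = 371
j=2: r + 1k = 834.203 → ⌈·⌉ = 835
j=3: r + 2k = 1297.828 → ⌈·⌉ = 1298
j=4: r + 3k = 1761.453 → ⌈·⌉ = 1762
j=5: r + 4k = 2225.078 → ⌈·⌉ = 2226
j=6: r + 5k = 2688.703 → ⌈·⌉ = 2689
j=7: r + 6k = 3152.328 → ⌈·⌉ = 3153
j=8: r + 7k = 3615.953 → ⌈·⌉ = 3616
j=9: r + 8k = 4079.578 → ⌈·⌉ = 4080
j=10: r + 9k = 4543.203 → ⌈·⌉ = 4544
j=11: r + 10k = 5006.828 → ⌈·⌉ = 5007
j=12: r + 11k = 5470.453 → ⌈·⌉ = 5471
j=13: r + 12k = 5934.078 → ⌈·⌉ = 5935
j=14: r + 13k = 6397.703 → ⌈·⌉ = 6398
j=15: r + 14k = 6861.328 → ⌈·⌉ = 6862
j=16: r + 15k = 7324.953 → ⌈·⌉ = 7325

371, 835, 1298, 1762, 2226, 2689, 3153, 3616, 4080, 4544, 5007, 5471, 5935, 6398, 6862, 7325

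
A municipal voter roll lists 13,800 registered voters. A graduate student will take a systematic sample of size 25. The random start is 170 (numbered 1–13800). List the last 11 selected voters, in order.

k = N/n = 13800/25 = 552
15th selection = 170 + 14×552 = 7898
16th: 7898 + 552 = 8450
17th: 8450 + 552 = 9002
18th: 9002 + 552 = 9554
19th: 9554 + 552 = 10106
20th: 10106 + 552 = 10658
21st: 10658 + 552 = 11210
22nd: 11210 + 552 = 11762
23rd: 11762 + 552 = 12314
24th: 12314 + 552 = 12866
25th: 12866 + 552 = 13418

7898, 8450, 9002, 9554, 10106, 10658, 11210, 11762, 12314, 12866, 13418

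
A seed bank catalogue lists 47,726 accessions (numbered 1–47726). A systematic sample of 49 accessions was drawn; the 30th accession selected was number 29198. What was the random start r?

k = 47726/49 = 974
r = 29198 − (30−1)×974 = 29198 − 28246 = 952

952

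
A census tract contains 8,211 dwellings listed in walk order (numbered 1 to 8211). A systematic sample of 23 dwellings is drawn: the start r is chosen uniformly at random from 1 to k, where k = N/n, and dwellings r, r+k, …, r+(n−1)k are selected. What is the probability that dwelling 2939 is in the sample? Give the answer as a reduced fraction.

1/357

k = 8211/23 = 357.
Dwelling 2939 is selected iff r ≡ 2939 (mod 357); exactly one such r in {1,…,357}.
Inclusion probability = 1/357.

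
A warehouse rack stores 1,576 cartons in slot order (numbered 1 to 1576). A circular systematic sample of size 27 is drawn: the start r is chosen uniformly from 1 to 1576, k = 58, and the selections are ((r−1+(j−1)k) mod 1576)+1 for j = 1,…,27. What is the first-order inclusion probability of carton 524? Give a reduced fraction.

For each position j, as r ranges over 1…1576 the j-th selection hits every carton exactly once, so carton 524 is selected for exactly 27 of the 1576 starts.
Inclusion probability = 27/1576.

27/1576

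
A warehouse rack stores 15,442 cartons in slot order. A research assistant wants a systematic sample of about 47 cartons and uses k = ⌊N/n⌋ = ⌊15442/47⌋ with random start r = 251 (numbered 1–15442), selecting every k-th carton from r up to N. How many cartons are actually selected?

k = ⌊15442/47⌋ = 328
Achieved size = ⌊(15442 − 251)/328⌋ + 1 = ⌊15191/328⌋ + 1 = 46 + 1 = 47
(last selection: 251 + 46×328 = 15339 ≤ 15442; next would be 15667 > 15442)

47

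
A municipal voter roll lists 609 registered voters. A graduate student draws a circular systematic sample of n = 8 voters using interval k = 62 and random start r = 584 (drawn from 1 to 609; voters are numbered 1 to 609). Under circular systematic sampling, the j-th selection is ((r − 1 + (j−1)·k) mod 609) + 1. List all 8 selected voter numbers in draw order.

584, 37, 99, 161, 223, 285, 347, 409

Selection 1: 584
Selection 2: 584 + 62 = 646 → 646 − 609 = 37
Selection 3: 37 + 62 = 99
Selection 4: 99 + 62 = 161
Selection 5: 161 + 62 = 223
Selection 6: 223 + 62 = 285
Selection 7: 285 + 62 = 347
Selection 8: 347 + 62 = 409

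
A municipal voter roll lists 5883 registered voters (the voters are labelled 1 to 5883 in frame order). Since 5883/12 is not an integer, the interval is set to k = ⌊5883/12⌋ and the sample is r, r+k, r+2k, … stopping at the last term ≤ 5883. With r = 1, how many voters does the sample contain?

k = ⌊5883/12⌋ = 490
Achieved size = ⌊(5883 − 1)/490⌋ + 1 = ⌊5882/490⌋ + 1 = 12 + 1 = 13
(last selection: 1 + 12×490 = 5881 ≤ 5883; next would be 6371 > 5883)

13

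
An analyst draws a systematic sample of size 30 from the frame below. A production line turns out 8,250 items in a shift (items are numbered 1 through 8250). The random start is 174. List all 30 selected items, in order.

k = N/n = 8250/30 = 275
item 1: 174
item 2: 174 + 275 = 449
item 3: 449 + 275 = 724
item 4: 724 + 275 = 999
item 5: 999 + 275 = 1274
item 6: 1274 + 275 = 1549
item 7: 1549 + 275 = 1824
item 8: 1824 + 275 = 2099
item 9: 2099 + 275 = 2374
item 10: 2374 + 275 = 2649
item 11: 2649 + 275 = 2924
item 12: 2924 + 275 = 3199
item 13: 3199 + 275 = 3474
item 14: 3474 + 275 = 3749
item 15: 3749 + 275 = 4024
item 16: 4024 + 275 = 4299
item 17: 4299 + 275 = 4574
item 18: 4574 + 275 = 4849
item 19: 4849 + 275 = 5124
item 20: 5124 + 275 = 5399
item 21: 5399 + 275 = 5674
item 22: 5674 + 275 = 5949
item 23: 5949 + 275 = 6224
item 24: 6224 + 275 = 6499
item 25: 6499 + 275 = 6774
item 26: 6774 + 275 = 7049
item 27: 7049 + 275 = 7324
item 28: 7324 + 275 = 7599
item 29: 7599 + 275 = 7874
item 30: 7874 + 275 = 8149

174, 449, 724, 999, 1274, 1549, 1824, 2099, 2374, 2649, 2924, 3199, 3474, 3749, 4024, 4299, 4574, 4849, 5124, 5399, 5674, 5949, 6224, 6499, 6774, 7049, 7324, 7599, 7874, 8149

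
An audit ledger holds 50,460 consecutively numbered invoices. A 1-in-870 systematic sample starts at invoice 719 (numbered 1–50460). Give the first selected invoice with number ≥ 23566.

k = 870
Steps past start: ⌈(23566 − 719)/870⌉ = ⌈22847/870⌉ = 27
Selected invoice: 719 + 27×870 = 24209

24209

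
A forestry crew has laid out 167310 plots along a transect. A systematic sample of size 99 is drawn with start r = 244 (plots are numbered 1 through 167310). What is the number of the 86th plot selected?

k = 167310/99 = 1690
86th selection = r + (86−1)·k = 244 + 85×1690 = 244 + 143650 = 143894

143894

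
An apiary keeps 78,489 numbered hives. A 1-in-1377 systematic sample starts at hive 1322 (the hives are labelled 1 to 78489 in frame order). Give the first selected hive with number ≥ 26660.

k = 1377
Steps past start: ⌈(26660 − 1322)/1377⌉ = ⌈25338/1377⌉ = 19
Selected hive: 1322 + 19×1377 = 27485

27485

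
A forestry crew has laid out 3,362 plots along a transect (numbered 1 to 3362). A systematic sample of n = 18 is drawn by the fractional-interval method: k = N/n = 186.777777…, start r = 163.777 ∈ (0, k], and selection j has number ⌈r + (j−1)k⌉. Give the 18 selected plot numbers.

j=1: r + 0k = 163.777 → ⌈·⌉ = 164
j=2: r + 1k = 350.554777… → ⌈·⌉ = 351
j=3: r + 2k = 537.332555… → ⌈·⌉ = 538
j=4: r + 3k = 724.110333… → ⌈·⌉ = 725
j=5: r + 4k = 910.888111… → ⌈·⌉ = 911
j=6: r + 5k = 1097.665888… → ⌈·⌉ = 1098
j=7: r + 6k = 1284.443666… → ⌈·⌉ = 1285
j=8: r + 7k = 1471.221444… → ⌈·⌉ = 1472
j=9: r + 8k = 1657.999222… → ⌈·⌉ = 1658
j=10: r + 9k = 1844.777 → ⌈·⌉ = 1845
j=11: r + 10k = 2031.554777… → ⌈·⌉ = 2032
j=12: r + 11k = 2218.332555… → ⌈·⌉ = 2219
j=13: r + 12k = 2405.110333… → ⌈·⌉ = 2406
j=14: r + 13k = 2591.888111… → ⌈·⌉ = 2592
j=15: r + 14k = 2778.665888… → ⌈·⌉ = 2779
j=16: r + 15k = 2965.443666… → ⌈·⌉ = 2966
j=17: r + 16k = 3152.221444… → ⌈·⌉ = 3153
j=18: r + 17k = 3338.999222… → ⌈·⌉ = 3339

164, 351, 538, 725, 911, 1098, 1285, 1472, 1658, 1845, 2032, 2219, 2406, 2592, 2779, 2966, 3153, 3339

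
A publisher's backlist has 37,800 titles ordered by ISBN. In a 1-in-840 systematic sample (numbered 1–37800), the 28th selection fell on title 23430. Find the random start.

750

k = 840
r = 23430 − (28−1)×840 = 23430 − 22680 = 750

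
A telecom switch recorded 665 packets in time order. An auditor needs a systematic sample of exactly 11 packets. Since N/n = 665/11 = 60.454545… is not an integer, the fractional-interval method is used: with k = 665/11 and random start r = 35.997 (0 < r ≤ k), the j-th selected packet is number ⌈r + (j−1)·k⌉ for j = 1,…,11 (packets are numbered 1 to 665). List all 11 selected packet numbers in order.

j=1: r + 0k = 35.997 → ⌈·⌉ = 36
j=2: r + 1k = 96.451545… → ⌈·⌉ = 97
j=3: r + 2k = 156.906090… → ⌈·⌉ = 157
j=4: r + 3k = 217.360636… → ⌈·⌉ = 218
j=5: r + 4k = 277.815181… → ⌈·⌉ = 278
j=6: r + 5k = 338.269727… → ⌈·⌉ = 339
j=7: r + 6k = 398.724272… → ⌈·⌉ = 399
j=8: r + 7k = 459.178818… → ⌈·⌉ = 460
j=9: r + 8k = 519.633363… → ⌈·⌉ = 520
j=10: r + 9k = 580.087909… → ⌈·⌉ = 581
j=11: r + 10k = 640.542454… → ⌈·⌉ = 641

36, 97, 157, 218, 278, 339, 399, 460, 520, 581, 641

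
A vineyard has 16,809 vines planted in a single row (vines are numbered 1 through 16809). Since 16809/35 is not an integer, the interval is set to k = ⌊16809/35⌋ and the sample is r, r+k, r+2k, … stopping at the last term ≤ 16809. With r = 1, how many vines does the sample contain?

k = ⌊16809/35⌋ = 480
Achieved size = ⌊(16809 − 1)/480⌋ + 1 = ⌊16808/480⌋ + 1 = 35 + 1 = 36
(last selection: 1 + 35×480 = 16801 ≤ 16809; next would be 17281 > 16809)

36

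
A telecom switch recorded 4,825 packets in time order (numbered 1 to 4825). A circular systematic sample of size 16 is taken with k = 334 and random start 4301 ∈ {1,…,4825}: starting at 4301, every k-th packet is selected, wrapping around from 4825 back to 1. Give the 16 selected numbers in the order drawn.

Selection 1: 4301
Selection 2: 4301 + 334 = 4635
Selection 3: 4635 + 334 = 4969 → 4969 − 4825 = 144
Selection 4: 144 + 334 = 478
Selection 5: 478 + 334 = 812
Selection 6: 812 + 334 = 1146
Selection 7: 1146 + 334 = 1480
Selection 8: 1480 + 334 = 1814
Selection 9: 1814 + 334 = 2148
Selection 10: 2148 + 334 = 2482
Selection 11: 2482 + 334 = 2816
Selection 12: 2816 + 334 = 3150
Selection 13: 3150 + 334 = 3484
Selection 14: 3484 + 334 = 3818
Selection 15: 3818 + 334 = 4152
Selection 16: 4152 + 334 = 4486

4301, 4635, 144, 478, 812, 1146, 1480, 1814, 2148, 2482, 2816, 3150, 3484, 3818, 4152, 4486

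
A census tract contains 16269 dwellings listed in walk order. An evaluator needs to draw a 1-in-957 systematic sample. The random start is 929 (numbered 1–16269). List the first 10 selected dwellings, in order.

929, 1886, 2843, 3800, 4757, 5714, 6671, 7628, 8585, 9542

dwelling 1: 929
dwelling 2: 929 + 957 = 1886
dwelling 3: 1886 + 957 = 2843
dwelling 4: 2843 + 957 = 3800
dwelling 5: 3800 + 957 = 4757
dwelling 6: 4757 + 957 = 5714
dwelling 7: 5714 + 957 = 6671
dwelling 8: 6671 + 957 = 7628
dwelling 9: 7628 + 957 = 8585
dwelling 10: 8585 + 957 = 9542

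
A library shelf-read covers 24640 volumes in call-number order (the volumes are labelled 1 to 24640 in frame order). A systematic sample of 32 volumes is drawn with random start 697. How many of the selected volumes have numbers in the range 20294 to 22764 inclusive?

3

k = 24640/32 = 770
First selection ≥ 20294: 697 + ⌈(20294−697)/770⌉·770 = 697 + 26×770 = 20717
Last selection ≤ 22764: 697 + ⌊(22764−697)/770⌋·770 = 697 + 28×770 = 22257
Count = 28 − 26 + 1 = 3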